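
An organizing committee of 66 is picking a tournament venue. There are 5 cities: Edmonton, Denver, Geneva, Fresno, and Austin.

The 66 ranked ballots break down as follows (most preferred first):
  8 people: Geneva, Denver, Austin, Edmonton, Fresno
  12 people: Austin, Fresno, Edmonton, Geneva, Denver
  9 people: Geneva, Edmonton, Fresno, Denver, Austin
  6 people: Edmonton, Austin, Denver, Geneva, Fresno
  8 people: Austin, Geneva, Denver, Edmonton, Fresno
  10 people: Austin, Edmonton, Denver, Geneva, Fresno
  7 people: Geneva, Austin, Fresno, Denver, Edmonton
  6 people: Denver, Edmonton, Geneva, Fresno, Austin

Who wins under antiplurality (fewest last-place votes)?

Last-place votes: Edmonton 7, Denver 12, Geneva 0, Fresno 32, Austin 15.

Geneva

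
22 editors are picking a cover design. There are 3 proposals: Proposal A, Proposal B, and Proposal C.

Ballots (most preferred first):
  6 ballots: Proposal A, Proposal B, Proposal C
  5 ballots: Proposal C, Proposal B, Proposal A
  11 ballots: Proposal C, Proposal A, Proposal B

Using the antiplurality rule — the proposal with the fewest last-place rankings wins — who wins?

Proposal A

Last-place votes: Proposal A 5, Proposal B 11, Proposal C 6.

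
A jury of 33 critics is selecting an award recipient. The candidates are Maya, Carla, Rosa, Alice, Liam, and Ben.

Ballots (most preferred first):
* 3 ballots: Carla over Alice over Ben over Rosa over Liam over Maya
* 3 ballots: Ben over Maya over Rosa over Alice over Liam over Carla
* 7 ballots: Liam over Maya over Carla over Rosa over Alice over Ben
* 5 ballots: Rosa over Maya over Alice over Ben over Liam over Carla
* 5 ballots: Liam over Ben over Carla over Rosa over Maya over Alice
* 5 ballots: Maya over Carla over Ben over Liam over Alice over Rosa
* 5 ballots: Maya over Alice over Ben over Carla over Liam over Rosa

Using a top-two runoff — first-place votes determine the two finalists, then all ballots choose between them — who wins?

Round 1 first-place votes: Maya 10, Carla 3, Rosa 5, Alice 0, Liam 12, Ben 3. Liam and Maya advance.
Runoff: Liam is ranked above Maya on 15 ballots, Maya above Liam on 18.

Maya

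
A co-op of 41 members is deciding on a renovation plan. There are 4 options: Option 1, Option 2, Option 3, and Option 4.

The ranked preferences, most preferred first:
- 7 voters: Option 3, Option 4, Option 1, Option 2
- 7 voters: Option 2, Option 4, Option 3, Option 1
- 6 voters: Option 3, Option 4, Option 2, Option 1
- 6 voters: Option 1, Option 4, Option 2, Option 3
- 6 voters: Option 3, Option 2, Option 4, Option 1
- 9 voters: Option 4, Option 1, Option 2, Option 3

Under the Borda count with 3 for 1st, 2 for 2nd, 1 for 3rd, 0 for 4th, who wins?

Option 1: 7×1 + 7×0 + 6×0 + 6×3 + 6×0 + 9×2 = 43
Option 2: 7×0 + 7×3 + 6×1 + 6×1 + 6×2 + 9×1 = 54
Option 3: 7×3 + 7×1 + 6×3 + 6×0 + 6×3 + 9×0 = 64
Option 4: 7×2 + 7×2 + 6×2 + 6×2 + 6×1 + 9×3 = 85

Option 4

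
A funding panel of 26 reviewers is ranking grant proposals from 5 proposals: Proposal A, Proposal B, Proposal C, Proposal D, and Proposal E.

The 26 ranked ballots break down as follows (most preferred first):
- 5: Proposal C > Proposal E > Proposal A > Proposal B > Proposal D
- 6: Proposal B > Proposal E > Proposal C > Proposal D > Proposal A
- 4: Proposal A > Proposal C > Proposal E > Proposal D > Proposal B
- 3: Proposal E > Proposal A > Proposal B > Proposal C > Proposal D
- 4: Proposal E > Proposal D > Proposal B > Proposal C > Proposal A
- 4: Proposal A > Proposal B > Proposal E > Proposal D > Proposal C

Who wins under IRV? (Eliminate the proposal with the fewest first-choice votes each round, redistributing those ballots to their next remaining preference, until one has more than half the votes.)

Round 1: Proposal A 8, Proposal B 6, Proposal C 5, Proposal D 0, Proposal E 7. Proposal D eliminated.
Round 2: Proposal A 8, Proposal B 6, Proposal C 5, Proposal E 7. Proposal C eliminated.
Round 3: Proposal A 8, Proposal B 6, Proposal E 12. Proposal B eliminated.
Round 4: Proposal A 8, Proposal E 18. Proposal E has a majority (≥14).

Proposal E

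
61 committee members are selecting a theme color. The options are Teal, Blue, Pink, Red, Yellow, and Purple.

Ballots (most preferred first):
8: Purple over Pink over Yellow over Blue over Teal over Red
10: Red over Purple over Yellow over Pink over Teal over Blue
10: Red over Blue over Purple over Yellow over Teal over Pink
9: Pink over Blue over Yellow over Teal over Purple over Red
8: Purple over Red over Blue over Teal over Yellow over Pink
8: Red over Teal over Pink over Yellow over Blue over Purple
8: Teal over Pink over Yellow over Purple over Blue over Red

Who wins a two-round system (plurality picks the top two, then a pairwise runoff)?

Round 1 first-place votes: Teal 8, Blue 0, Pink 9, Red 28, Yellow 0, Purple 16. Red and Purple advance.
Runoff: Red is ranked above Purple on 28 ballots, Purple above Red on 33.

Purple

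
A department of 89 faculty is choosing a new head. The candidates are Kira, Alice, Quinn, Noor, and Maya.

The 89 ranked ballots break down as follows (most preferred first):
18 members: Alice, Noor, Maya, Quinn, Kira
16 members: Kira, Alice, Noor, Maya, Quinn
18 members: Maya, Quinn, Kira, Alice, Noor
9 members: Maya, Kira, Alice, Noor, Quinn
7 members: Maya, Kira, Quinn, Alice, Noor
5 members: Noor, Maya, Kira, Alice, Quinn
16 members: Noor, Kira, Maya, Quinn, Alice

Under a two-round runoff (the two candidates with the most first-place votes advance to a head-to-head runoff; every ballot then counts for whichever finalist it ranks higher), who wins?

Noor

Round 1 first-place votes: Kira 16, Alice 18, Quinn 0, Noor 21, Maya 34. Maya and Noor advance.
Runoff: Maya is ranked above Noor on 34 ballots, Noor above Maya on 55.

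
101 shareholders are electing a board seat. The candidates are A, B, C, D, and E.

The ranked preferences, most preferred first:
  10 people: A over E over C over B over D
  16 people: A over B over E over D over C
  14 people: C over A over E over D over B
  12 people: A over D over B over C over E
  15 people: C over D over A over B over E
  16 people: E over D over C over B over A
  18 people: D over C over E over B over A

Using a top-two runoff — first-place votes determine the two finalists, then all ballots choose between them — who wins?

Round 1 first-place votes: A 38, B 0, C 29, D 18, E 16. A and C advance.
Runoff: A is ranked above C on 38 ballots, C above A on 63.

C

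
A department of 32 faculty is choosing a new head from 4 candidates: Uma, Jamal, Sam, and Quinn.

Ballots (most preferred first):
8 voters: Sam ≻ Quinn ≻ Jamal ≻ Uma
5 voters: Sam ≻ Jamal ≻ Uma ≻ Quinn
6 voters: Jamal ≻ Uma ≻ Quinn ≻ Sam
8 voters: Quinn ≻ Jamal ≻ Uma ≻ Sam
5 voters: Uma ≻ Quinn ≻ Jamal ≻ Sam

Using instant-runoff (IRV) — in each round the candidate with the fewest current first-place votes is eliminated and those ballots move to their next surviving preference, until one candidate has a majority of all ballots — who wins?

Quinn

Round 1: Uma 5, Jamal 6, Sam 13, Quinn 8. Uma eliminated.
Round 2: Jamal 6, Sam 13, Quinn 13. Jamal eliminated.
Round 3: Sam 13, Quinn 19. Quinn has a majority (≥17).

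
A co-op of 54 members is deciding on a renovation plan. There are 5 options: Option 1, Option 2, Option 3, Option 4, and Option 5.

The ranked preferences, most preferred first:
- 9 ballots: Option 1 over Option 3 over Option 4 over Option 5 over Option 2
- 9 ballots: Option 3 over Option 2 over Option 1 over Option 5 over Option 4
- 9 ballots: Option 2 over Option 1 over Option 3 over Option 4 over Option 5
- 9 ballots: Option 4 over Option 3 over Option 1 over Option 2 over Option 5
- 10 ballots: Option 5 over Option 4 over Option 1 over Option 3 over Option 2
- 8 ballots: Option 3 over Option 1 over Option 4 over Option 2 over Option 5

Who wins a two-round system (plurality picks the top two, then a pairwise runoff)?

Option 3

Round 1 first-place votes: Option 1 9, Option 2 9, Option 3 17, Option 4 9, Option 5 10. Option 3 and Option 5 advance.
Runoff: Option 3 is ranked above Option 5 on 44 ballots, Option 5 above Option 3 on 10.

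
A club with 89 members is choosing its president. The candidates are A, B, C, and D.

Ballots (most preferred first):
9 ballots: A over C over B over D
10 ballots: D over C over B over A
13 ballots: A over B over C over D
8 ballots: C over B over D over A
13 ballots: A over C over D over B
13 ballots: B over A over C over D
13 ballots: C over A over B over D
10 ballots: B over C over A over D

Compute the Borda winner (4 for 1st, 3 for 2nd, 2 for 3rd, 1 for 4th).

C

A: 9×4 + 10×1 + 13×4 + 8×1 + 13×4 + 13×3 + 13×3 + 10×2 = 256
B: 9×2 + 10×2 + 13×3 + 8×3 + 13×1 + 13×4 + 13×2 + 10×4 = 232
C: 9×3 + 10×3 + 13×2 + 8×4 + 13×3 + 13×2 + 13×4 + 10×3 = 262
D: 9×1 + 10×4 + 13×1 + 8×2 + 13×2 + 13×1 + 13×1 + 10×1 = 140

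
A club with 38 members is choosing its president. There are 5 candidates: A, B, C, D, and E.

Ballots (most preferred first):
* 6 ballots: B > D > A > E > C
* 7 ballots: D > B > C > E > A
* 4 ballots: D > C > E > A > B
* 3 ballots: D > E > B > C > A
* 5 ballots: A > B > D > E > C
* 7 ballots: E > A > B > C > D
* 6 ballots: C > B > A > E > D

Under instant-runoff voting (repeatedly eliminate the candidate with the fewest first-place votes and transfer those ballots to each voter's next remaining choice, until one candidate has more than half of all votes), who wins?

B

Round 1: A 5, B 6, C 6, D 14, E 7. A eliminated.
Round 2: B 11, C 6, D 14, E 7. C eliminated.
Round 3: B 17, D 14, E 7. E eliminated.
Round 4: B 24, D 14. B has a majority (≥20).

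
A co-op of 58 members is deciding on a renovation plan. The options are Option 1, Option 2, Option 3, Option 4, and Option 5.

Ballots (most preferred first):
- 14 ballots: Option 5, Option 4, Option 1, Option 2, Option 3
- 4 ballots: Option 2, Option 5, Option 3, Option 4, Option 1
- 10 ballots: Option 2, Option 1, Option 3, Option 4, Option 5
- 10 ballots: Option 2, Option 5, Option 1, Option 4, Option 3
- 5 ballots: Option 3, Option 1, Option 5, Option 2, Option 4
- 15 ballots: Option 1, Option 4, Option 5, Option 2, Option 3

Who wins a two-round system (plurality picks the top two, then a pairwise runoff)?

Round 1 first-place votes: Option 1 15, Option 2 24, Option 3 5, Option 4 0, Option 5 14. Option 2 and Option 1 advance.
Runoff: Option 2 is ranked above Option 1 on 24 ballots, Option 1 above Option 2 on 34.

Option 1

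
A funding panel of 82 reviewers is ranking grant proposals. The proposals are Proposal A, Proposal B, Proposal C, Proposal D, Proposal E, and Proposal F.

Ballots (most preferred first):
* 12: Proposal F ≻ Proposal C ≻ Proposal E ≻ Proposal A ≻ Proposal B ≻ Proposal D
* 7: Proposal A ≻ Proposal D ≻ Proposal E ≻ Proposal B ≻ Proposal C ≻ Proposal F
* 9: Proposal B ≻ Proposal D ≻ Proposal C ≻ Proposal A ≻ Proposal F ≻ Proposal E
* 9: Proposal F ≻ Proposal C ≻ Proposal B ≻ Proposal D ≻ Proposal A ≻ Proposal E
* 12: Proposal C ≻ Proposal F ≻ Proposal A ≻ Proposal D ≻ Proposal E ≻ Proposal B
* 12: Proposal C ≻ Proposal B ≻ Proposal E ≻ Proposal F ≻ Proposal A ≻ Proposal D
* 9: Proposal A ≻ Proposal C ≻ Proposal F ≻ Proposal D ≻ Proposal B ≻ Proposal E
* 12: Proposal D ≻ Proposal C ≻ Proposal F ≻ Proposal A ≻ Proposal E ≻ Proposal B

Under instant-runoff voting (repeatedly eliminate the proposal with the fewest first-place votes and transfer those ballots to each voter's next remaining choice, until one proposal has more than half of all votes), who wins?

Round 1: Proposal A 16, Proposal B 9, Proposal C 24, Proposal D 12, Proposal E 0, Proposal F 21. Proposal E eliminated.
Round 2: Proposal A 16, Proposal B 9, Proposal C 24, Proposal D 12, Proposal F 21. Proposal B eliminated.
Round 3: Proposal A 16, Proposal C 24, Proposal D 21, Proposal F 21. Proposal A eliminated.
Round 4: Proposal C 33, Proposal D 28, Proposal F 21. Proposal F eliminated.
Round 5: Proposal C 54, Proposal D 28. Proposal C has a majority (≥42).

Proposal C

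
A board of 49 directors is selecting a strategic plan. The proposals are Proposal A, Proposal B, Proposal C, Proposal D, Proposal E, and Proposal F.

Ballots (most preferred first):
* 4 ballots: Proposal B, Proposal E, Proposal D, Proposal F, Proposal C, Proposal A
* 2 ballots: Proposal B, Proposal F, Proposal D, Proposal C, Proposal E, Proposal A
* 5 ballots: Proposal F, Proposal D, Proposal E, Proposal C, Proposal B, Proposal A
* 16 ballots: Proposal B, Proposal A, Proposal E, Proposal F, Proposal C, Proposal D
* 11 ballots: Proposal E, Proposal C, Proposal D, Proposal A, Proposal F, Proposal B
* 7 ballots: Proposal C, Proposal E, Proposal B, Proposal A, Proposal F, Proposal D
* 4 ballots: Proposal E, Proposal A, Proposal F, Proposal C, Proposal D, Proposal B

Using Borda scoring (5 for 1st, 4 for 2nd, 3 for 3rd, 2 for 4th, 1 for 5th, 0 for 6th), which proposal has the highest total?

Proposal A: 4×0 + 2×0 + 5×0 + 16×4 + 11×2 + 7×2 + 4×4 = 116
Proposal B: 4×5 + 2×5 + 5×1 + 16×5 + 11×0 + 7×3 + 4×0 = 136
Proposal C: 4×1 + 2×2 + 5×2 + 16×1 + 11×4 + 7×5 + 4×2 = 121
Proposal D: 4×3 + 2×3 + 5×4 + 16×0 + 11×3 + 7×0 + 4×1 = 75
Proposal E: 4×4 + 2×1 + 5×3 + 16×3 + 11×5 + 7×4 + 4×5 = 184
Proposal F: 4×2 + 2×4 + 5×5 + 16×2 + 11×1 + 7×1 + 4×3 = 103

Proposal E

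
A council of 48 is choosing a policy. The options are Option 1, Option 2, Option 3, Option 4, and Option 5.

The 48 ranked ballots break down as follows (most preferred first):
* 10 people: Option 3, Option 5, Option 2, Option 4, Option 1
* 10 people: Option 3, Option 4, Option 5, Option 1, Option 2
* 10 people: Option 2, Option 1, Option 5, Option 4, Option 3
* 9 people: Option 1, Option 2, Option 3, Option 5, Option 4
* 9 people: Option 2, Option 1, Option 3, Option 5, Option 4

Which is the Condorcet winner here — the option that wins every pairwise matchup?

Option 2 vs Option 1: 29–19
Option 2 vs Option 3: 28–20
Option 2 vs Option 4: 38–10
Option 2 vs Option 5: 28–20
Option 2 beats every other option.

Option 2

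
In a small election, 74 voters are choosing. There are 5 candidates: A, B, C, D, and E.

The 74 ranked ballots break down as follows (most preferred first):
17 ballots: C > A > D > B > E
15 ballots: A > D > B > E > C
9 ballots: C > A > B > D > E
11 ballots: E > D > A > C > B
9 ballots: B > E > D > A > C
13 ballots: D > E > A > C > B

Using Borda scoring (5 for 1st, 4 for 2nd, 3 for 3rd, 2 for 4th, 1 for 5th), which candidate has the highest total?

A: 17×4 + 15×5 + 9×4 + 11×3 + 9×2 + 13×3 = 269
B: 17×2 + 15×3 + 9×3 + 11×1 + 9×5 + 13×1 = 175
C: 17×5 + 15×1 + 9×5 + 11×2 + 9×1 + 13×2 = 202
D: 17×3 + 15×4 + 9×2 + 11×4 + 9×3 + 13×5 = 265
E: 17×1 + 15×2 + 9×1 + 11×5 + 9×4 + 13×4 = 199

A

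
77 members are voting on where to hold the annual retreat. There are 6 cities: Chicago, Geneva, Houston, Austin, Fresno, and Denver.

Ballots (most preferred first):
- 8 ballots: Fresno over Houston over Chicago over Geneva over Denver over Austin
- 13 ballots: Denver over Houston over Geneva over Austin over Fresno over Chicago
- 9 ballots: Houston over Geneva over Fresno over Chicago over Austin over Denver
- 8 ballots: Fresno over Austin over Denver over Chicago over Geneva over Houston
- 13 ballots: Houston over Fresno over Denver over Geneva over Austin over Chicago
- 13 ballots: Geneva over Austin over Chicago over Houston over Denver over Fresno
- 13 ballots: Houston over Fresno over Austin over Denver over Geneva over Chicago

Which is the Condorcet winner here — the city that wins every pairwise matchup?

Houston vs Chicago: 56–21
Houston vs Geneva: 56–21
Houston vs Austin: 56–21
Houston vs Fresno: 61–16
Houston vs Denver: 56–21
Houston beats every other city.

Houston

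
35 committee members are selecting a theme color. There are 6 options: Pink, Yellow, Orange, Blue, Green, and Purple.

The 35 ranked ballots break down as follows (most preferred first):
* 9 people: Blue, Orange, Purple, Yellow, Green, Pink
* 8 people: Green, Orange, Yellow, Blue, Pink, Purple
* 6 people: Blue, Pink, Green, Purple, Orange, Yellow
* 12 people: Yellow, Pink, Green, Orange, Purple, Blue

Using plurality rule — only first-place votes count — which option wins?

Blue

First-place votes: Pink 0, Yellow 12, Orange 0, Blue 15, Green 8, Purple 0.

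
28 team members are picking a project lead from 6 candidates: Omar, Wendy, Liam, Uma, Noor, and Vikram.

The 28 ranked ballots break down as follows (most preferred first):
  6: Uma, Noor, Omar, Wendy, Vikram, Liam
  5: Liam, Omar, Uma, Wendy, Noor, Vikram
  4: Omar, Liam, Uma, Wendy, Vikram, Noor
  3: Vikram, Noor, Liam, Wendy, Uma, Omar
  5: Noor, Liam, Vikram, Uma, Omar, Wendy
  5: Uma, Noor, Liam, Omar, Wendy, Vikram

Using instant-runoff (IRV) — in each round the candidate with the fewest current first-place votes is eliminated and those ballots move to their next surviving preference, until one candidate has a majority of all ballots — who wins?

Round 1: Omar 4, Wendy 0, Liam 5, Uma 11, Noor 5, Vikram 3. Wendy eliminated.
Round 2: Omar 4, Liam 5, Uma 11, Noor 5, Vikram 3. Vikram eliminated.
Round 3: Omar 4, Liam 5, Uma 11, Noor 8. Omar eliminated.
Round 4: Liam 9, Uma 11, Noor 8. Noor eliminated.
Round 5: Liam 17, Uma 11. Liam has a majority (≥15).

Liam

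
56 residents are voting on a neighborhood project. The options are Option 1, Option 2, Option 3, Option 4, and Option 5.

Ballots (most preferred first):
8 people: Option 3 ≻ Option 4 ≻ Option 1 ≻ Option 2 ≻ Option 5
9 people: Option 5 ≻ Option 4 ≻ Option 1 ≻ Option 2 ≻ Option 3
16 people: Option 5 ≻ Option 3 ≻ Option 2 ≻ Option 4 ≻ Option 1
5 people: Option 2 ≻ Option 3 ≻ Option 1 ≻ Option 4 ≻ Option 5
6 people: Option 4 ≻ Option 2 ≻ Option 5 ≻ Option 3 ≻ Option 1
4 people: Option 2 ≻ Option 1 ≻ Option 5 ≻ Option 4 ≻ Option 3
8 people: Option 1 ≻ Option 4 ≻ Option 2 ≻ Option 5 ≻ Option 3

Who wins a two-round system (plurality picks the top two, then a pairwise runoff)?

Round 1 first-place votes: Option 1 8, Option 2 9, Option 3 8, Option 4 6, Option 5 25. Option 5 and Option 2 advance.
Runoff: Option 5 is ranked above Option 2 on 25 ballots, Option 2 above Option 5 on 31.

Option 2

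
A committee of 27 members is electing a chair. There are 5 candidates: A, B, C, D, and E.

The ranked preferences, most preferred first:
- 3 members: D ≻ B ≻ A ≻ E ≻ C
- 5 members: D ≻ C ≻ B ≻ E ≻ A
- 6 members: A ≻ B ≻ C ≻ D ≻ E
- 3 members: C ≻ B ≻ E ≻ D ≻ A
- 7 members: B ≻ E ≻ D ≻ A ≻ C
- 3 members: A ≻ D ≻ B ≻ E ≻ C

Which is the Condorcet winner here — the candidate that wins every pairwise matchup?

B vs A: 18–9
B vs C: 19–8
B vs D: 16–11
B vs E: 27–0
B beats every other candidate.

B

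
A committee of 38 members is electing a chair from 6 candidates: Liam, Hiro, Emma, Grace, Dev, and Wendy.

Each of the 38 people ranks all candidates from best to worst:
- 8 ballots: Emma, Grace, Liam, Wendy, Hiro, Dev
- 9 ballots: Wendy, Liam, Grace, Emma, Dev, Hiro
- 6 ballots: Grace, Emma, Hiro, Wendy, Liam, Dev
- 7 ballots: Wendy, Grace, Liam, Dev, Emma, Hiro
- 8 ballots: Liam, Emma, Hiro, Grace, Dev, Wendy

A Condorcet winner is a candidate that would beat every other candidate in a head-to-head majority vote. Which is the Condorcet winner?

Grace

Grace vs Liam: 21–17
Grace vs Hiro: 30–8
Grace vs Emma: 22–16
Grace vs Dev: 38–0
Grace vs Wendy: 22–16
Grace beats every other candidate.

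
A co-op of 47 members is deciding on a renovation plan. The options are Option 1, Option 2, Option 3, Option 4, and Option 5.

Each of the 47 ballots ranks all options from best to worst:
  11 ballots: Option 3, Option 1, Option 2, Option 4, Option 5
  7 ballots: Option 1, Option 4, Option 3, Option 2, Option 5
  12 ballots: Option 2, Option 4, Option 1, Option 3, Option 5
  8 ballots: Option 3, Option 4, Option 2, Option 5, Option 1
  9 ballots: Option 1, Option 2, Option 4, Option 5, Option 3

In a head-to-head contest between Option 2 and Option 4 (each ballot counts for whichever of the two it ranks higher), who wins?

Option 2 is ranked above Option 4 on 32 ballots; Option 4 above Option 2 on 15.

Option 2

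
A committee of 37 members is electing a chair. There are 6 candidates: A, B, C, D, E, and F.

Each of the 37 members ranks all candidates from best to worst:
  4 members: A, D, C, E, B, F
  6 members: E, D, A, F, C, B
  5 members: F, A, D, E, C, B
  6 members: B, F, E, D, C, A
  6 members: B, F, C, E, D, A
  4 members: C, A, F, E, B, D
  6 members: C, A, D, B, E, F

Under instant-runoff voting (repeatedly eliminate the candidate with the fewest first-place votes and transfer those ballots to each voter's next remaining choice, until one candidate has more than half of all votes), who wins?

C

Round 1: A 4, B 12, C 10, D 0, E 6, F 5. D eliminated.
Round 2: A 4, B 12, C 10, E 6, F 5. A eliminated.
Round 3: B 12, C 14, E 6, F 5. F eliminated.
Round 4: B 12, C 14, E 11. E eliminated.
Round 5: B 12, C 25. C has a majority (≥19).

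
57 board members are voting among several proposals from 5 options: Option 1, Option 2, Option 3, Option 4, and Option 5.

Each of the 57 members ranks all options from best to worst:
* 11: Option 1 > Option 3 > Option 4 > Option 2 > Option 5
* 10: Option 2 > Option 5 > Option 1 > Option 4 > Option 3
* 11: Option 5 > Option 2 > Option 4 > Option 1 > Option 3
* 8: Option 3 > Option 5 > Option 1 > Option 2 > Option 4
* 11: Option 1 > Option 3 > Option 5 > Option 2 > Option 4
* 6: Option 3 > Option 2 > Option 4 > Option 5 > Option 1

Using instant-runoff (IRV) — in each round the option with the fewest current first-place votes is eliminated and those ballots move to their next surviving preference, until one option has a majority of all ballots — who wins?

Option 5

Round 1: Option 1 22, Option 2 10, Option 3 14, Option 4 0, Option 5 11. Option 4 eliminated.
Round 2: Option 1 22, Option 2 10, Option 3 14, Option 5 11. Option 2 eliminated.
Round 3: Option 1 22, Option 3 14, Option 5 21. Option 3 eliminated.
Round 4: Option 1 22, Option 5 35. Option 5 has a majority (≥29).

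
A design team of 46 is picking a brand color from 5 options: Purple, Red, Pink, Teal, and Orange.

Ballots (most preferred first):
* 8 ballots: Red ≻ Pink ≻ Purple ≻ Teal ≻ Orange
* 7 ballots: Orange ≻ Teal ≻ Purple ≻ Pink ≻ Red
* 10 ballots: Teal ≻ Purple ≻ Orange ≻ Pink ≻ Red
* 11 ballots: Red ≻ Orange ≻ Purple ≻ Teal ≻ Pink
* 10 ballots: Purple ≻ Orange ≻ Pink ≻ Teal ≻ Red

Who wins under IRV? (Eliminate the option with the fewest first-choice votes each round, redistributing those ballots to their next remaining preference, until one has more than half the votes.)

Teal

Round 1: Purple 10, Red 19, Pink 0, Teal 10, Orange 7. Pink eliminated.
Round 2: Purple 10, Red 19, Teal 10, Orange 7. Orange eliminated.
Round 3: Purple 10, Red 19, Teal 17. Purple eliminated.
Round 4: Red 19, Teal 27. Teal has a majority (≥24).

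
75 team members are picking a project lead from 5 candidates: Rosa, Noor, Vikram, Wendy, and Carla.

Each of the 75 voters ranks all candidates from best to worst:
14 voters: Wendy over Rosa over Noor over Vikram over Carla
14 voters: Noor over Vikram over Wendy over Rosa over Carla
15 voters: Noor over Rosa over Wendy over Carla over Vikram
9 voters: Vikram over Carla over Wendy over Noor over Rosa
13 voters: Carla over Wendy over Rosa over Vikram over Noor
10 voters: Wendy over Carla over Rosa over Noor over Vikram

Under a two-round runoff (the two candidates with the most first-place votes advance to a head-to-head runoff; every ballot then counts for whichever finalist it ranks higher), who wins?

Wendy

Round 1 first-place votes: Rosa 0, Noor 29, Vikram 9, Wendy 24, Carla 13. Noor and Wendy advance.
Runoff: Noor is ranked above Wendy on 29 ballots, Wendy above Noor on 46.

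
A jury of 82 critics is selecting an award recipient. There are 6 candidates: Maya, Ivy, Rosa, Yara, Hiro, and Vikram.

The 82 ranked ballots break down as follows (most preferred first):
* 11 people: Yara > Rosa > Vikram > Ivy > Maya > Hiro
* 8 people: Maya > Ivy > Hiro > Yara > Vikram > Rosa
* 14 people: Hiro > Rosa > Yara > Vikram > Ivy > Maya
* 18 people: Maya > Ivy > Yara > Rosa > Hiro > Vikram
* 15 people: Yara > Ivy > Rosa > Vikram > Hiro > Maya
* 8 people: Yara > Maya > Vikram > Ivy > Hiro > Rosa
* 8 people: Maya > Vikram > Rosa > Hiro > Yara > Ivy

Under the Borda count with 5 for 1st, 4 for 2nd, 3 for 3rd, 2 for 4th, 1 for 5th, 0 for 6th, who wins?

Yara

Maya: 11×1 + 8×5 + 14×0 + 18×5 + 15×0 + 8×4 + 8×5 = 213
Ivy: 11×2 + 8×4 + 14×1 + 18×4 + 15×4 + 8×2 + 8×0 = 216
Rosa: 11×4 + 8×0 + 14×4 + 18×2 + 15×3 + 8×0 + 8×3 = 205
Yara: 11×5 + 8×2 + 14×3 + 18×3 + 15×5 + 8×5 + 8×1 = 290
Hiro: 11×0 + 8×3 + 14×5 + 18×1 + 15×1 + 8×1 + 8×2 = 151
Vikram: 11×3 + 8×1 + 14×2 + 18×0 + 15×2 + 8×3 + 8×4 = 155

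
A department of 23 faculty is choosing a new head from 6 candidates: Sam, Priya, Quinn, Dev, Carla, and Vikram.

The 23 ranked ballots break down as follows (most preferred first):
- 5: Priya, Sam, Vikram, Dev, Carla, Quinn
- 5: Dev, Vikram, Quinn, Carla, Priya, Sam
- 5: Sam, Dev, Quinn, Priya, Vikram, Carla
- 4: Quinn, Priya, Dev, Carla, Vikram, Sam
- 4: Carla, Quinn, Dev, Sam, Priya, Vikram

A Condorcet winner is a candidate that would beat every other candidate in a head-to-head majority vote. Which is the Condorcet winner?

Dev vs Sam: 13–10
Dev vs Priya: 14–9
Dev vs Quinn: 15–8
Dev vs Carla: 19–4
Dev vs Vikram: 18–5
Dev beats every other candidate.

Dev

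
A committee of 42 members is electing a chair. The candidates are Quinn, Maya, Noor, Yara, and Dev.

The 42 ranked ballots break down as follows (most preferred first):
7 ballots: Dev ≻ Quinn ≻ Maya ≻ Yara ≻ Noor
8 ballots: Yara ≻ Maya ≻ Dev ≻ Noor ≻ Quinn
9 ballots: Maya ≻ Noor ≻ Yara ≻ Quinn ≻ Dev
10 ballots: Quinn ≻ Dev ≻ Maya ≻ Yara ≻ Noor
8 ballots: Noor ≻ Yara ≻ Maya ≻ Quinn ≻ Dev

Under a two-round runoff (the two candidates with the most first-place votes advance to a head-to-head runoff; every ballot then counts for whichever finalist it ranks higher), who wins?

Round 1 first-place votes: Quinn 10, Maya 9, Noor 8, Yara 8, Dev 7. Quinn and Maya advance.
Runoff: Quinn is ranked above Maya on 17 ballots, Maya above Quinn on 25.

Maya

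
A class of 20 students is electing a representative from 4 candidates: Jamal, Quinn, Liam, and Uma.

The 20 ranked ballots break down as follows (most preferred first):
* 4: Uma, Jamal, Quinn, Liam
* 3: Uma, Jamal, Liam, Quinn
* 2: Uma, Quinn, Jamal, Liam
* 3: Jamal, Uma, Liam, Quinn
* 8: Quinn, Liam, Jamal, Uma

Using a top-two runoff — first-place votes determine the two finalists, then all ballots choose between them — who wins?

Round 1 first-place votes: Jamal 3, Quinn 8, Liam 0, Uma 9. Uma and Quinn advance.
Runoff: Uma is ranked above Quinn on 12 ballots, Quinn above Uma on 8.

Uma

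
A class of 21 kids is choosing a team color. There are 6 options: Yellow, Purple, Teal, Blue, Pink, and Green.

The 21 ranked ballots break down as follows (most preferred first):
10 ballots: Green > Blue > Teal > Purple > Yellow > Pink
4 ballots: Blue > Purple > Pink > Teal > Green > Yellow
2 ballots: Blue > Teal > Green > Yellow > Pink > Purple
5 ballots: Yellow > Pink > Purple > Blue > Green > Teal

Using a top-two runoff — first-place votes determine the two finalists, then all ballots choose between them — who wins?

Round 1 first-place votes: Yellow 5, Purple 0, Teal 0, Blue 6, Pink 0, Green 10. Green and Blue advance.
Runoff: Green is ranked above Blue on 10 ballots, Blue above Green on 11.

Blue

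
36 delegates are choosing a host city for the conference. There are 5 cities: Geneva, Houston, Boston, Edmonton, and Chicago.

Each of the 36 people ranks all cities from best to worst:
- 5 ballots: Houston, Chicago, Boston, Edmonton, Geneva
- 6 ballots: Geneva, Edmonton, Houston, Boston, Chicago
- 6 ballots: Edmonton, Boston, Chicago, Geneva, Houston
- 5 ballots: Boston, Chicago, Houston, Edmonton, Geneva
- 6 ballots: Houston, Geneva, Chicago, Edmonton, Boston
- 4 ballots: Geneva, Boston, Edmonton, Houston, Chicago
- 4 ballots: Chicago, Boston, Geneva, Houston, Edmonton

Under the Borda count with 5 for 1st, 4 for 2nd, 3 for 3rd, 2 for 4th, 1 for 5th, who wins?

Geneva: 5×1 + 6×5 + 6×2 + 5×1 + 6×4 + 4×5 + 4×3 = 108
Houston: 5×5 + 6×3 + 6×1 + 5×3 + 6×5 + 4×2 + 4×2 = 110
Boston: 5×3 + 6×2 + 6×4 + 5×5 + 6×1 + 4×4 + 4×4 = 114
Edmonton: 5×2 + 6×4 + 6×5 + 5×2 + 6×2 + 4×3 + 4×1 = 102
Chicago: 5×4 + 6×1 + 6×3 + 5×4 + 6×3 + 4×1 + 4×5 = 106

Boston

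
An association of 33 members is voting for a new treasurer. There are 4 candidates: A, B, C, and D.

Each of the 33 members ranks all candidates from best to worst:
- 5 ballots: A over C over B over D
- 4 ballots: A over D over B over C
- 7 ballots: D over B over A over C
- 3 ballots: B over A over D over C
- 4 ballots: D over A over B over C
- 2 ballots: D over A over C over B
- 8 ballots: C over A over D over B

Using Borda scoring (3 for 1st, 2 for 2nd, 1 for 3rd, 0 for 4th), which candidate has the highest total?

A: 5×3 + 4×3 + 7×1 + 3×2 + 4×2 + 2×2 + 8×2 = 68
B: 5×1 + 4×1 + 7×2 + 3×3 + 4×1 + 2×0 + 8×0 = 36
C: 5×2 + 4×0 + 7×0 + 3×0 + 4×0 + 2×1 + 8×3 = 36
D: 5×0 + 4×2 + 7×3 + 3×1 + 4×3 + 2×3 + 8×1 = 58

A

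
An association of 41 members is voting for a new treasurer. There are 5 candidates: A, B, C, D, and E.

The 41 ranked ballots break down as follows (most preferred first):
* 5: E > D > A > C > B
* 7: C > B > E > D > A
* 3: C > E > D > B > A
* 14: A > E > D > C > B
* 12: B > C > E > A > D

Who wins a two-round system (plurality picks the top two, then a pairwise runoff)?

Round 1 first-place votes: A 14, B 12, C 10, D 0, E 5. A and B advance.
Runoff: A is ranked above B on 19 ballots, B above A on 22.

B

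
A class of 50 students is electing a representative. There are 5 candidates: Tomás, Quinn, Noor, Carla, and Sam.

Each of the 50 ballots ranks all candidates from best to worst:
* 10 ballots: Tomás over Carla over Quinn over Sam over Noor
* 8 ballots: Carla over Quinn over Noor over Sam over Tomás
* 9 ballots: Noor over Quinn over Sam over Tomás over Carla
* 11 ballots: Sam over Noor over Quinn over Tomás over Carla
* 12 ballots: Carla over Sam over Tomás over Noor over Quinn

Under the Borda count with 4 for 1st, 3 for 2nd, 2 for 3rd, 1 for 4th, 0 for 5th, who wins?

Sam

Tomás: 10×4 + 8×0 + 9×1 + 11×1 + 12×2 = 84
Quinn: 10×2 + 8×3 + 9×3 + 11×2 + 12×0 = 93
Noor: 10×0 + 8×2 + 9×4 + 11×3 + 12×1 = 97
Carla: 10×3 + 8×4 + 9×0 + 11×0 + 12×4 = 110
Sam: 10×1 + 8×1 + 9×2 + 11×4 + 12×3 = 116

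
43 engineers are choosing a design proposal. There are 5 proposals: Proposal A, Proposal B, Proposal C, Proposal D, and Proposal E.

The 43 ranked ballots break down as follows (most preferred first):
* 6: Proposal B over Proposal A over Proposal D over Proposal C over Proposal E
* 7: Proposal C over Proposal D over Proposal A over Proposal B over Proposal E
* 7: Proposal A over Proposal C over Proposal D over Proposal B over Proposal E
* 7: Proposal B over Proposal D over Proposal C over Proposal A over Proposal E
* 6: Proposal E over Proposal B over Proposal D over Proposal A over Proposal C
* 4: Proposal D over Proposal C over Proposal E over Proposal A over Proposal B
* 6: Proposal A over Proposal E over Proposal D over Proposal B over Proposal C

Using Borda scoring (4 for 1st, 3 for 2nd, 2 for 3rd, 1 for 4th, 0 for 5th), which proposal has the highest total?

Proposal D

Proposal A: 6×3 + 7×2 + 7×4 + 7×1 + 6×1 + 4×1 + 6×4 = 101
Proposal B: 6×4 + 7×1 + 7×1 + 7×4 + 6×3 + 4×0 + 6×1 = 90
Proposal C: 6×1 + 7×4 + 7×3 + 7×2 + 6×0 + 4×3 + 6×0 = 81
Proposal D: 6×2 + 7×3 + 7×2 + 7×3 + 6×2 + 4×4 + 6×2 = 108
Proposal E: 6×0 + 7×0 + 7×0 + 7×0 + 6×4 + 4×2 + 6×3 = 50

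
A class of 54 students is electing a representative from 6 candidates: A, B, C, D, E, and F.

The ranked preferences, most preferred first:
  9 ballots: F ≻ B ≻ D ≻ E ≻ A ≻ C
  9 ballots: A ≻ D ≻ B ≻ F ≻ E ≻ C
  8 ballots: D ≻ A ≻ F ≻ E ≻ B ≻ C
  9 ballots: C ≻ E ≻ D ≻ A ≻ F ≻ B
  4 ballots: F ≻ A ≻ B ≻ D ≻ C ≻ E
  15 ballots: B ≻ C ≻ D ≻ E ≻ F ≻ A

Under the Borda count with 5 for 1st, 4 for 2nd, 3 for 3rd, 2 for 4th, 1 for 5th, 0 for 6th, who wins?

D

A: 9×1 + 9×5 + 8×4 + 9×2 + 4×4 + 15×0 = 120
B: 9×4 + 9×3 + 8×1 + 9×0 + 4×3 + 15×5 = 158
C: 9×0 + 9×0 + 8×0 + 9×5 + 4×1 + 15×4 = 109
D: 9×3 + 9×4 + 8×5 + 9×3 + 4×2 + 15×3 = 183
E: 9×2 + 9×1 + 8×2 + 9×4 + 4×0 + 15×2 = 109
F: 9×5 + 9×2 + 8×3 + 9×1 + 4×5 + 15×1 = 131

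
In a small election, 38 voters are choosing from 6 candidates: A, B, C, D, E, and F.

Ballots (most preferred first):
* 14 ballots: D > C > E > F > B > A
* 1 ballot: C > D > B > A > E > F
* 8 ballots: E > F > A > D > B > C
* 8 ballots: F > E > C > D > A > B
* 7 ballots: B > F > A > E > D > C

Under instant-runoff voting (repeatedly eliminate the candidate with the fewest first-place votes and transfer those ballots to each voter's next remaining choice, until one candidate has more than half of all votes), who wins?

F

Round 1: A 0, B 7, C 1, D 14, E 8, F 8. A eliminated.
Round 2: B 7, C 1, D 14, E 8, F 8. C eliminated.
Round 3: B 7, D 15, E 8, F 8. B eliminated.
Round 4: D 15, E 8, F 15. E eliminated.
Round 5: D 15, F 23. F has a majority (≥20).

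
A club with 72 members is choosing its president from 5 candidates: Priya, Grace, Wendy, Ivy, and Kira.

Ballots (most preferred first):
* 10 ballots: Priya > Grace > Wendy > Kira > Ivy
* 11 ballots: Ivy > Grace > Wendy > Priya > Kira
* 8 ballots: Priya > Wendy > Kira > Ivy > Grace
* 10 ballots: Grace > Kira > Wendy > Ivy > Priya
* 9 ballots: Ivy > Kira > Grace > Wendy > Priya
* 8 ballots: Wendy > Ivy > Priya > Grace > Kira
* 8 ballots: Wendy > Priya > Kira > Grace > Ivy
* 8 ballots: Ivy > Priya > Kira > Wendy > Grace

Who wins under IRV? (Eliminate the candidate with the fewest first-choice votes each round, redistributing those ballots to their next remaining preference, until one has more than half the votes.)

Wendy

Round 1: Priya 18, Grace 10, Wendy 16, Ivy 28, Kira 0. Kira eliminated.
Round 2: Priya 18, Grace 10, Wendy 16, Ivy 28. Grace eliminated.
Round 3: Priya 18, Wendy 26, Ivy 28. Priya eliminated.
Round 4: Wendy 44, Ivy 28. Wendy has a majority (≥37).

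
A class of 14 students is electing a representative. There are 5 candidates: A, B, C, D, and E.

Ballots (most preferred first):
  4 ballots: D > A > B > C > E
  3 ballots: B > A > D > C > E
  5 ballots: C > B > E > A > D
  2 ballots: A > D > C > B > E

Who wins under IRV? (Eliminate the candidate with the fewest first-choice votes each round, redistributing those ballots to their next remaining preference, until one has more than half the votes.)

Round 1: A 2, B 3, C 5, D 4, E 0. E eliminated.
Round 2: A 2, B 3, C 5, D 4. A eliminated.
Round 3: B 3, C 5, D 6. B eliminated.
Round 4: C 5, D 9. D has a majority (≥8).

D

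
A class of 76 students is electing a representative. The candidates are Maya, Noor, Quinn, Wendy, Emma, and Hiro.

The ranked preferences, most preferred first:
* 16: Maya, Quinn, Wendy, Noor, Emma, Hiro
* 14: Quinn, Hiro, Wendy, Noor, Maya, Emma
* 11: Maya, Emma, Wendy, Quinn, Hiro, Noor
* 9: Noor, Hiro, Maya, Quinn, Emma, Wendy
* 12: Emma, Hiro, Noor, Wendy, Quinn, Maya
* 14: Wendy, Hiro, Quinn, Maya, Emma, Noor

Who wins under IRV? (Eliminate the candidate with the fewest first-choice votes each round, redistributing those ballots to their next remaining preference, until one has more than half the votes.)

Round 1: Maya 27, Noor 9, Quinn 14, Wendy 14, Emma 12, Hiro 0. Hiro eliminated.
Round 2: Maya 27, Noor 9, Quinn 14, Wendy 14, Emma 12. Noor eliminated.
Round 3: Maya 36, Quinn 14, Wendy 14, Emma 12. Emma eliminated.
Round 4: Maya 36, Quinn 14, Wendy 26. Quinn eliminated.
Round 5: Maya 36, Wendy 40. Wendy has a majority (≥39).

Wendy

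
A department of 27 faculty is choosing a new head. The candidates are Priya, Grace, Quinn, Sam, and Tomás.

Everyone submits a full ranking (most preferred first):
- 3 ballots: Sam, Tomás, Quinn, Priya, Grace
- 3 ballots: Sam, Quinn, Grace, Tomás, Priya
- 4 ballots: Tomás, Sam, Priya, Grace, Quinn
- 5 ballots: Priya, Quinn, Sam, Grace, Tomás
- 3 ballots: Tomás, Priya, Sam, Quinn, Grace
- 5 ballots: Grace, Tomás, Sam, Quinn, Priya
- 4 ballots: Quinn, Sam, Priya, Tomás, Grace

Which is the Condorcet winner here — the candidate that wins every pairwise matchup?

Sam vs Priya: 19–8
Sam vs Grace: 22–5
Sam vs Quinn: 18–9
Sam vs Tomás: 15–12
Sam beats every other candidate.

Sam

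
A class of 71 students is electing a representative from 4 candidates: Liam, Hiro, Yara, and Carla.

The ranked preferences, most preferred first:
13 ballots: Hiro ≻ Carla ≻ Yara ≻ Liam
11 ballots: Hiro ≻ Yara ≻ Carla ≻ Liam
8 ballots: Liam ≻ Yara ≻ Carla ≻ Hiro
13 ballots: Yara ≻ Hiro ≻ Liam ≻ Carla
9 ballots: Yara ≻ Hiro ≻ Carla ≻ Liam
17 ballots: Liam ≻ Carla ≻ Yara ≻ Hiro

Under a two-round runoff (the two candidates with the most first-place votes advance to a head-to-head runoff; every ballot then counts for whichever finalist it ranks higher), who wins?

Round 1 first-place votes: Liam 25, Hiro 24, Yara 22, Carla 0. Liam and Hiro advance.
Runoff: Liam is ranked above Hiro on 25 ballots, Hiro above Liam on 46.

Hiro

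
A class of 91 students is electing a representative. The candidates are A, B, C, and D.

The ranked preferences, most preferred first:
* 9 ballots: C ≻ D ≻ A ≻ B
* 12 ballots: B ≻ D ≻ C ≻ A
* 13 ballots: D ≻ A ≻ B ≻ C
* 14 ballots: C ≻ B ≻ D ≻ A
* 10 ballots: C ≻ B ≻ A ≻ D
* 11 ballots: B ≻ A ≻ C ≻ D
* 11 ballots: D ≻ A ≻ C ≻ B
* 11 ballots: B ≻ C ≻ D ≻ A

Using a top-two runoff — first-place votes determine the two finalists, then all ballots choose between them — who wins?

B

Round 1 first-place votes: A 0, B 34, C 33, D 24. B and C advance.
Runoff: B is ranked above C on 47 ballots, C above B on 44.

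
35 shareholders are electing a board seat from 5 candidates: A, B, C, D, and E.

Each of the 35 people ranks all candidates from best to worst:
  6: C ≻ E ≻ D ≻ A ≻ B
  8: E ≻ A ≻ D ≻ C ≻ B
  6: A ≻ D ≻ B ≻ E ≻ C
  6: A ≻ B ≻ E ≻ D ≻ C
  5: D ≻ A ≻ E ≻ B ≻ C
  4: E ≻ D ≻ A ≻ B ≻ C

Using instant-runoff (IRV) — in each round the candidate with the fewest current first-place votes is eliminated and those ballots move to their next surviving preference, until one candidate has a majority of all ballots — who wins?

E

Round 1: A 12, B 0, C 6, D 5, E 12. B eliminated.
Round 2: A 12, C 6, D 5, E 12. D eliminated.
Round 3: A 17, C 6, E 12. C eliminated.
Round 4: A 17, E 18. E has a majority (≥18).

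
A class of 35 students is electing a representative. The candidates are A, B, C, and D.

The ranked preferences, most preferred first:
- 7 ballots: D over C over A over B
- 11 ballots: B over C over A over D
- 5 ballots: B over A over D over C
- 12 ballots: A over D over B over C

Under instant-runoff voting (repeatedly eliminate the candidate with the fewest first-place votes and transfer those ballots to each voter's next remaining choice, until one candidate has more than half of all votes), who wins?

A

Round 1: A 12, B 16, C 0, D 7. C eliminated.
Round 2: A 12, B 16, D 7. D eliminated.
Round 3: A 19, B 16. A has a majority (≥18).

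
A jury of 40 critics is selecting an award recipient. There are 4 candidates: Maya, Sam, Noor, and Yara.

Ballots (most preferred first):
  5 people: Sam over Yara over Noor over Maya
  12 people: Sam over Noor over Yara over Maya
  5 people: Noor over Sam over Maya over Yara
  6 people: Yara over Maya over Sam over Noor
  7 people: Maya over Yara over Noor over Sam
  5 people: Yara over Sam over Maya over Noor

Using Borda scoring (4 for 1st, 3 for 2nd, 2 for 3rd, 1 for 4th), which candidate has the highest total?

Sam

Maya: 5×1 + 12×1 + 5×2 + 6×3 + 7×4 + 5×2 = 83
Sam: 5×4 + 12×4 + 5×3 + 6×2 + 7×1 + 5×3 = 117
Noor: 5×2 + 12×3 + 5×4 + 6×1 + 7×2 + 5×1 = 91
Yara: 5×3 + 12×2 + 5×1 + 6×4 + 7×3 + 5×4 = 109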